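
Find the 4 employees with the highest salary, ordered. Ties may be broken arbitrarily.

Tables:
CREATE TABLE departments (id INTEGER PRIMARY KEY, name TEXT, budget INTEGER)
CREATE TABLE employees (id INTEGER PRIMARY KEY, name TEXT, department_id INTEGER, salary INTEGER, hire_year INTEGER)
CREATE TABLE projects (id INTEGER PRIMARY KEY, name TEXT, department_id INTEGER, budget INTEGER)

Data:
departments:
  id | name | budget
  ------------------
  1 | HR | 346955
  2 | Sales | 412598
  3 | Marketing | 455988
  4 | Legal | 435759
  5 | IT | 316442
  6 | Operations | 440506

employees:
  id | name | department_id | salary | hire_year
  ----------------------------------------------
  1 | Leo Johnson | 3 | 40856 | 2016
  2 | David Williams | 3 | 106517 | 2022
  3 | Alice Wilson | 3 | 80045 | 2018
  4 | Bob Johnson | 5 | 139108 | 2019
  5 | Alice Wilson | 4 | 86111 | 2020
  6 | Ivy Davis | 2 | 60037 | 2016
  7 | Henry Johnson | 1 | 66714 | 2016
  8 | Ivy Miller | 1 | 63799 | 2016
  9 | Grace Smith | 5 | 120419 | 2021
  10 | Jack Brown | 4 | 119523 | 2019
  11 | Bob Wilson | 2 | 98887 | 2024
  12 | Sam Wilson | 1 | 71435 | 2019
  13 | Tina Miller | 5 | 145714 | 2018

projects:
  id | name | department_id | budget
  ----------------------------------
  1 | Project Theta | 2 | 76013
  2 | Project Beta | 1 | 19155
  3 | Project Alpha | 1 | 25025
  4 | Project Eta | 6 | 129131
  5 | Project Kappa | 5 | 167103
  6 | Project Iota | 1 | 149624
SELECT name, salary FROM employees ORDER BY salary DESC LIMIT 4

Execution result:
name | salary
Tina Miller | 145714
Bob Johnson | 139108
Grace Smith | 120419
Jack Brown | 119523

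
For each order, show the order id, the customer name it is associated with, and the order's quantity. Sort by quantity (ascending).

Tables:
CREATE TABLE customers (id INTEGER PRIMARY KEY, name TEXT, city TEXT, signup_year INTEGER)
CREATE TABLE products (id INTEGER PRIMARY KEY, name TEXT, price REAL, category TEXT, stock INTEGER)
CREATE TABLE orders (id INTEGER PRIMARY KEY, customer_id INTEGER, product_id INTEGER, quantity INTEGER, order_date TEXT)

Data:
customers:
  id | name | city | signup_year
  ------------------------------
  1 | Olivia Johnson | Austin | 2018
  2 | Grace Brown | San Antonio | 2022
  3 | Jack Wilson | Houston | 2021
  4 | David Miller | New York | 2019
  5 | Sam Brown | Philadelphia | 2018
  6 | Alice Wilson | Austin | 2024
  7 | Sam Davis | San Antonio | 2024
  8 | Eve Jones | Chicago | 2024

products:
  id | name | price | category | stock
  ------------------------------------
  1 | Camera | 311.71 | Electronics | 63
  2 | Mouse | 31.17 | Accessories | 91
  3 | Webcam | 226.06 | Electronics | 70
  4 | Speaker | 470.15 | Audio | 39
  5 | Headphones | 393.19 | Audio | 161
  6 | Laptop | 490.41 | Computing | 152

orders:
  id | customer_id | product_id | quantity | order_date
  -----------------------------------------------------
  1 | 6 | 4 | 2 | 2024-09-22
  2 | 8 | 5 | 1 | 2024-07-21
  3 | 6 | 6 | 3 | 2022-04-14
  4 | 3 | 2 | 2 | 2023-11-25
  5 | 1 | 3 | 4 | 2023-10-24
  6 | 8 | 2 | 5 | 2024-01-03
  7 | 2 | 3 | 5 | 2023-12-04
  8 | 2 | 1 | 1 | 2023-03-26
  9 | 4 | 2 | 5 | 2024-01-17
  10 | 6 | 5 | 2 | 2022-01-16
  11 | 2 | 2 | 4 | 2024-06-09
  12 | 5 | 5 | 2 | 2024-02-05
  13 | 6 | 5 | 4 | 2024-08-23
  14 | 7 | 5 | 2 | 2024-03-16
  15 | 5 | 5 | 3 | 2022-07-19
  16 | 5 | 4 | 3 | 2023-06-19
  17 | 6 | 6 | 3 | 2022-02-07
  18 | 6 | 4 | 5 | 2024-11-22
SELECT c.id, p.name AS customer, c.quantity FROM orders c JOIN customers p ON c.customer_id = p.id ORDER BY c.quantity ASC

Execution result:
id | customer | quantity
2 | Eve Jones | 1
8 | Grace Brown | 1
1 | Alice Wilson | 2
4 | Jack Wilson | 2
10 | Alice Wilson | 2
12 | Sam Brown | 2
14 | Sam Davis | 2
3 | Alice Wilson | 3
15 | Sam Brown | 3
16 | Sam Brown | 3
17 | Alice Wilson | 3
5 | Olivia Johnson | 4
11 | Grace Brown | 4
13 | Alice Wilson | 4
6 | Eve Jones | 5
7 | Grace Brown | 5
9 | David Miller | 5
18 | Alice Wilson | 5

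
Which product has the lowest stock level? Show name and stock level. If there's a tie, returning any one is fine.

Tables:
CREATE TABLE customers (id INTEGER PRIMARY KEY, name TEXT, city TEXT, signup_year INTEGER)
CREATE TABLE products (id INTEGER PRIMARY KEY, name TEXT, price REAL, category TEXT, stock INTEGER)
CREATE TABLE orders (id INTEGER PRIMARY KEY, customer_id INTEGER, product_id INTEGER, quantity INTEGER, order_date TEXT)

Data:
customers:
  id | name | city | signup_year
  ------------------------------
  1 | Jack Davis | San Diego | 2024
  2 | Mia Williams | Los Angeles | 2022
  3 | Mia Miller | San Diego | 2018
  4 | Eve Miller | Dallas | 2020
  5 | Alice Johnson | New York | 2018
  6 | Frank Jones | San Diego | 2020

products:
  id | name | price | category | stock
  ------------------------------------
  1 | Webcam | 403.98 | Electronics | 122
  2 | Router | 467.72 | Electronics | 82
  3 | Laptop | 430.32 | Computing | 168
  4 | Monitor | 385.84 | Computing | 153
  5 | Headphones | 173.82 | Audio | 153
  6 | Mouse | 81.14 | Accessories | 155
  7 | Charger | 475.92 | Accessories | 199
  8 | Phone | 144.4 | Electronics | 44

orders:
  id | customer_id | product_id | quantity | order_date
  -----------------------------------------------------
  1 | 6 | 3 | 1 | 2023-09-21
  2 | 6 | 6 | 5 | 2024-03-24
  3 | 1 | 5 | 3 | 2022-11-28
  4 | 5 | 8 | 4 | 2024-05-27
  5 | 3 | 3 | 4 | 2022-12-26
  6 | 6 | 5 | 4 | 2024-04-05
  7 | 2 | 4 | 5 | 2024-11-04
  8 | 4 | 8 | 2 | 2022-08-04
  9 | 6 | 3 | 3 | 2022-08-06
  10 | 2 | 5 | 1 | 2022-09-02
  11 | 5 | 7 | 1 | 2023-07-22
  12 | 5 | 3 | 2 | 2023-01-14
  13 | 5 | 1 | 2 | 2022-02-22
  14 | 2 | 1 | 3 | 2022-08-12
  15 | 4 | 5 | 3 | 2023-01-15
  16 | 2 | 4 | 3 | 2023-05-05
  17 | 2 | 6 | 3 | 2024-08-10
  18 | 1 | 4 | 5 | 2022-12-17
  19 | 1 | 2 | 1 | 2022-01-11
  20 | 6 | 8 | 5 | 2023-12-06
SELECT name, stock FROM products ORDER BY stock ASC LIMIT 1

Execution result:
name | stock
Phone | 44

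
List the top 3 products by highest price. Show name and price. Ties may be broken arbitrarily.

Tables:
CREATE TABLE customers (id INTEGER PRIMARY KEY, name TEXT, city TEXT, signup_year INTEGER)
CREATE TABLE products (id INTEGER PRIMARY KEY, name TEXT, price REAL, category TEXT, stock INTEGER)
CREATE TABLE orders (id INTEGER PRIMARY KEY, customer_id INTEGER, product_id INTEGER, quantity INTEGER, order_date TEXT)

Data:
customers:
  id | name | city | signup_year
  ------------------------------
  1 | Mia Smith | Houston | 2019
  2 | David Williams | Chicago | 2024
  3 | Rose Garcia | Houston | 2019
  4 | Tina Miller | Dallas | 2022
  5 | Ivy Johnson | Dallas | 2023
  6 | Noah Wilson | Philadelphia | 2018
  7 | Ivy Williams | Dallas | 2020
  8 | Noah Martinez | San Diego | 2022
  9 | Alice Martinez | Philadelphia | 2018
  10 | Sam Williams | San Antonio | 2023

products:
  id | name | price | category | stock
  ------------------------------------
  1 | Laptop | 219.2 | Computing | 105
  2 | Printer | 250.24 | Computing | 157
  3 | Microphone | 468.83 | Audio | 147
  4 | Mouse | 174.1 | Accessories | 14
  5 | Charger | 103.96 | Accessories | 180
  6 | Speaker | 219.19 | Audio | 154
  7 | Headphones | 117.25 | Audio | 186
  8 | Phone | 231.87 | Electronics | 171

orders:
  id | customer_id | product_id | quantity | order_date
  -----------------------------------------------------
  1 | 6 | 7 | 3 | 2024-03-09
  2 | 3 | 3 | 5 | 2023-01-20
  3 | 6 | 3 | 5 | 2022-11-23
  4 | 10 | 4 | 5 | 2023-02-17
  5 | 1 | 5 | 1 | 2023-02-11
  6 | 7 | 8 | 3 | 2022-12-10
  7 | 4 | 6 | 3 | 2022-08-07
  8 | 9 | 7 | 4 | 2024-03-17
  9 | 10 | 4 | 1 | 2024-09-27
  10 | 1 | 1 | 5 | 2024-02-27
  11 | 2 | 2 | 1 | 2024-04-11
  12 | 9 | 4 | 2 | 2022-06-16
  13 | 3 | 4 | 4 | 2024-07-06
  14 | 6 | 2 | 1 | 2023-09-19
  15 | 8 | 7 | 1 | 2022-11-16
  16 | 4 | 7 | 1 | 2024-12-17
SELECT name, price FROM products ORDER BY price DESC LIMIT 3

Execution result:
name | price
Microphone | 468.83
Printer | 250.24
Phone | 231.87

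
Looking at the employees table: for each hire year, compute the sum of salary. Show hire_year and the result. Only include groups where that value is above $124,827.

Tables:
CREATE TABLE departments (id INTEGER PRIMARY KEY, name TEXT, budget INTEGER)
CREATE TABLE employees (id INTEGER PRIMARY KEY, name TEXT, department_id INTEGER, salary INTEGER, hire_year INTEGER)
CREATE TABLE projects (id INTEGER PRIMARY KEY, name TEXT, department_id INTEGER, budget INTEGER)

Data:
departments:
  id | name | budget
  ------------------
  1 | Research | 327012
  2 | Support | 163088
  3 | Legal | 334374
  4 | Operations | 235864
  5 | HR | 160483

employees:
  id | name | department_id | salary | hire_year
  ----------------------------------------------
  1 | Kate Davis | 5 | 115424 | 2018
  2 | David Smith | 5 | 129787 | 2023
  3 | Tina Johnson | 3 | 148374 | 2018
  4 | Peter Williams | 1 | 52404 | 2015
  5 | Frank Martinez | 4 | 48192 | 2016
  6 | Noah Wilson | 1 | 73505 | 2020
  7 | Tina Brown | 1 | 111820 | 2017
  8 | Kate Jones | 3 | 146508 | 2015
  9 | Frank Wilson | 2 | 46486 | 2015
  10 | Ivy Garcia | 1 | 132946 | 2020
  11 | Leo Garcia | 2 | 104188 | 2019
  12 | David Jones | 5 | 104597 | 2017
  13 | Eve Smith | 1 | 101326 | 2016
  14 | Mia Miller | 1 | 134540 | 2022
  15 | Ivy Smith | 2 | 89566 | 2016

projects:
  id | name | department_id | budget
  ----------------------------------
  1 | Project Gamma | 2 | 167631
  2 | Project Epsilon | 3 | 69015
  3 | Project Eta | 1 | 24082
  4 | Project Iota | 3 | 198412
SELECT hire_year, SUM(salary) AS sum_salary FROM employees GROUP BY hire_year HAVING SUM(salary) > 124827

Execution result:
hire_year | sum_salary
2015 | 245398
2016 | 239084
2017 | 216417
2018 | 263798
2020 | 206451
2022 | 134540
2023 | 129787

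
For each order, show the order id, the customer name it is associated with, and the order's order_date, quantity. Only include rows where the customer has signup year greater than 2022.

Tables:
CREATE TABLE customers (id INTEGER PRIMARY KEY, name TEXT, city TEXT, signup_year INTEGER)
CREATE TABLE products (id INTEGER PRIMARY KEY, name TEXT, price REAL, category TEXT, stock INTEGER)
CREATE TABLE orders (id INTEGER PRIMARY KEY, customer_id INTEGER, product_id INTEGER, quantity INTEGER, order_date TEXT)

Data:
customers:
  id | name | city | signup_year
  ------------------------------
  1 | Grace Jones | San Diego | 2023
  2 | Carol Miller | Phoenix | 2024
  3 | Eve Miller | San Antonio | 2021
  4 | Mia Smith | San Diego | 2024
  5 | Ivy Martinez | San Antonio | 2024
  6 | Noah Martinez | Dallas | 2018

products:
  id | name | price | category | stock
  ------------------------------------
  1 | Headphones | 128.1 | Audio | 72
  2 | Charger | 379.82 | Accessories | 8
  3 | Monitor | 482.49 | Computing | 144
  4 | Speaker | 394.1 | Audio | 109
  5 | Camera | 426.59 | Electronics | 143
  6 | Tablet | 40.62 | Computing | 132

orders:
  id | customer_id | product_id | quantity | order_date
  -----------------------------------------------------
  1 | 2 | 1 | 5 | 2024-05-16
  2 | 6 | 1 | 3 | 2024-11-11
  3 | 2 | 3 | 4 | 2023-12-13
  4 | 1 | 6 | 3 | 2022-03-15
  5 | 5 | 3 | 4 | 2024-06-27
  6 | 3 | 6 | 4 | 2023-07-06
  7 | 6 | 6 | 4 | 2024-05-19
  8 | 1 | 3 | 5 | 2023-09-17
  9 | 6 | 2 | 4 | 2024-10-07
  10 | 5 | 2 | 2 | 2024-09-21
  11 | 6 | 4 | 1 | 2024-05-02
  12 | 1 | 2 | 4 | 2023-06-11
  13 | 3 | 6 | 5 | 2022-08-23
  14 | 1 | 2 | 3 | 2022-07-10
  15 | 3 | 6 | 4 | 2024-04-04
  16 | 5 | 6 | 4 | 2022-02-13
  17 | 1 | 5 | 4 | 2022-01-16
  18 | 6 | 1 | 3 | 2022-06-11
SELECT c.id, p.name AS customer, c.order_date, c.quantity FROM orders c JOIN customers p ON c.customer_id = p.id WHERE p.signup_year > 2022

Execution result:
id | customer | order_date | quantity
1 | Carol Miller | 2024-05-16 | 5
3 | Carol Miller | 2023-12-13 | 4
4 | Grace Jones | 2022-03-15 | 3
5 | Ivy Martinez | 2024-06-27 | 4
8 | Grace Jones | 2023-09-17 | 5
10 | Ivy Martinez | 2024-09-21 | 2
12 | Grace Jones | 2023-06-11 | 4
14 | Grace Jones | 2022-07-10 | 3
16 | Ivy Martinez | 2022-02-13 | 4
17 | Grace Jones | 2022-01-16 | 4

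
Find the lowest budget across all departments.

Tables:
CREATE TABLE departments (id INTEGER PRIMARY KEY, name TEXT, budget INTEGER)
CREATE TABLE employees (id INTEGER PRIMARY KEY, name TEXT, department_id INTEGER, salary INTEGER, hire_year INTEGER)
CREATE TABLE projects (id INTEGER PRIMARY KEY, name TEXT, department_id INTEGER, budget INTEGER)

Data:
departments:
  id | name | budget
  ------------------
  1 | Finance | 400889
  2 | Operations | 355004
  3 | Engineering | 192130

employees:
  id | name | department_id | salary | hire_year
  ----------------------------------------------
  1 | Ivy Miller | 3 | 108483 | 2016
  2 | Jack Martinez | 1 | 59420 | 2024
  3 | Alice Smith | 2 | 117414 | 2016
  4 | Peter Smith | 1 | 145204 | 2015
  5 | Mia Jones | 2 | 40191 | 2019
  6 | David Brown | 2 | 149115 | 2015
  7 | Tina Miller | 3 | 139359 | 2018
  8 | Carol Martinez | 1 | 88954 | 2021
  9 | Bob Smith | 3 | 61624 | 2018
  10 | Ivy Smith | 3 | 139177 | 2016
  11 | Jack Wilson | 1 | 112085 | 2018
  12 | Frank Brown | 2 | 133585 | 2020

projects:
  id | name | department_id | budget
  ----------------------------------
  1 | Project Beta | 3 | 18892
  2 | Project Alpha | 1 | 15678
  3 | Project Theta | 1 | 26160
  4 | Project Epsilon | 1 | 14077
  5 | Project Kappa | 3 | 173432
SELECT MIN(budget) FROM departments

Execution result:
192130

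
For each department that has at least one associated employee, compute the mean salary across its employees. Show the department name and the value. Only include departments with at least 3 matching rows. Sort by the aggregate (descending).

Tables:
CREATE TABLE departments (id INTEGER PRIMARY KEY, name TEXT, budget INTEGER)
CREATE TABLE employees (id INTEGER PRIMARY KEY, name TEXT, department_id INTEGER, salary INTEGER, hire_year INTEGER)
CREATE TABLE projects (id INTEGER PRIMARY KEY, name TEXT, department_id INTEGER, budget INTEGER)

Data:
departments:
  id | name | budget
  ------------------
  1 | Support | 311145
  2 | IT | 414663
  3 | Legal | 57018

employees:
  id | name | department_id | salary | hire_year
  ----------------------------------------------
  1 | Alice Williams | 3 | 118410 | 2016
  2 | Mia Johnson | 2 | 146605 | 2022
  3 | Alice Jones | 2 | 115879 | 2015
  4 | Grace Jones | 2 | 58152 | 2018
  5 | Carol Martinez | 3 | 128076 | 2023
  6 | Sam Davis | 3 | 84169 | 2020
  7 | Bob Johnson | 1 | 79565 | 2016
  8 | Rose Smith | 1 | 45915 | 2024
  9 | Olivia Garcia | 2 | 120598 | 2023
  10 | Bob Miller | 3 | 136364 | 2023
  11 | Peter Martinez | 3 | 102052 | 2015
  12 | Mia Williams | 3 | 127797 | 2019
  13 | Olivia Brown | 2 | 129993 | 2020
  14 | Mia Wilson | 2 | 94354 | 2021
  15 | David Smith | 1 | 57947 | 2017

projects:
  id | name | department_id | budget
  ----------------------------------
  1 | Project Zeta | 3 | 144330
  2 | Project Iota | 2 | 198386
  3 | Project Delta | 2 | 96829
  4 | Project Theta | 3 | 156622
SELECT p.name, AVG(c.salary) AS avg_salary FROM employees c JOIN departments p ON c.department_id = p.id GROUP BY p.id, p.name HAVING COUNT(*) >= 3 ORDER BY avg_salary DESC

Execution result:
name | avg_salary
Legal | 116144.67
IT | 110930.17
Support | 61142.33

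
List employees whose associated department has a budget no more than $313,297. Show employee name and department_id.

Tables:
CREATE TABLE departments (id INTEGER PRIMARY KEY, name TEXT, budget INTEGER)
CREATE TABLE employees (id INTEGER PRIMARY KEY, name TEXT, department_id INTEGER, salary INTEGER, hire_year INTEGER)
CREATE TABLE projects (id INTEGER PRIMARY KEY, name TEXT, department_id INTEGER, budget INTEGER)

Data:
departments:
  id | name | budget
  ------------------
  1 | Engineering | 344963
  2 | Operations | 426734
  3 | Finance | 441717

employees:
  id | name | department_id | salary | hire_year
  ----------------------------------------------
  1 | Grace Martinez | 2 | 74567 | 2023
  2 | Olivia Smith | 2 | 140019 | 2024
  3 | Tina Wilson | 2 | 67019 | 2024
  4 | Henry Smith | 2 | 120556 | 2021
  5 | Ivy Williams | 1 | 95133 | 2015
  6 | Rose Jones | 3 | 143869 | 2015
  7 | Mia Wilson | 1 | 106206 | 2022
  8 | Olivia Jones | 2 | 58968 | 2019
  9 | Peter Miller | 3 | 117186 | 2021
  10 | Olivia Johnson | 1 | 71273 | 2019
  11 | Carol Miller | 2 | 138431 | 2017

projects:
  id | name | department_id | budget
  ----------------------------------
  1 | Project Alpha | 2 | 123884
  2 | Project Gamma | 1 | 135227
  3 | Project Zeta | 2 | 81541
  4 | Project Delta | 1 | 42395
SELECT name, department_id FROM employees WHERE department_id IN (SELECT id FROM departments WHERE budget <= 313297)

Execution result:
(no rows)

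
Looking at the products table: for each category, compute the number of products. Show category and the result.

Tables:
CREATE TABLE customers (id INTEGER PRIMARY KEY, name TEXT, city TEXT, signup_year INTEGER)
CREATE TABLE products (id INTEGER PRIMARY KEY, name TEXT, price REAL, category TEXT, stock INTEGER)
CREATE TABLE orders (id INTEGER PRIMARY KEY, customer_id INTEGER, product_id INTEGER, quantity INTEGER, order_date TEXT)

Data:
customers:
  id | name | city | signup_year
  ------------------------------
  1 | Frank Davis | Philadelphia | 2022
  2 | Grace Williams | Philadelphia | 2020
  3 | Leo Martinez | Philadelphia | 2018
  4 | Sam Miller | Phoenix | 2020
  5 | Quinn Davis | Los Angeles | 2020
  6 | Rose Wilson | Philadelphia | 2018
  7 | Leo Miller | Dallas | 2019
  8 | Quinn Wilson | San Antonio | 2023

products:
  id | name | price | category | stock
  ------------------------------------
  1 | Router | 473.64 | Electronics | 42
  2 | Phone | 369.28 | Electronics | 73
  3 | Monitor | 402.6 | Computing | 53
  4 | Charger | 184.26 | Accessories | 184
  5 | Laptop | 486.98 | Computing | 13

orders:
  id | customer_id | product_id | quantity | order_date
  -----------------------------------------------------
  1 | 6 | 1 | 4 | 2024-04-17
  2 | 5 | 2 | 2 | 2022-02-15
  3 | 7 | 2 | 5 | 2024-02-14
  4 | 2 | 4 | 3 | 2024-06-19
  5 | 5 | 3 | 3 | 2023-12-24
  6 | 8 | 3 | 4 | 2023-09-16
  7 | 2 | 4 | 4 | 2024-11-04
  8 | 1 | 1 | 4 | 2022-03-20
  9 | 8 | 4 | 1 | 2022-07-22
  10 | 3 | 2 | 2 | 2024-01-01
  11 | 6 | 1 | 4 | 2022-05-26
SELECT category, COUNT(*) AS n FROM products GROUP BY category

Execution result:
category | n
Accessories | 1
Computing | 2
Electronics | 2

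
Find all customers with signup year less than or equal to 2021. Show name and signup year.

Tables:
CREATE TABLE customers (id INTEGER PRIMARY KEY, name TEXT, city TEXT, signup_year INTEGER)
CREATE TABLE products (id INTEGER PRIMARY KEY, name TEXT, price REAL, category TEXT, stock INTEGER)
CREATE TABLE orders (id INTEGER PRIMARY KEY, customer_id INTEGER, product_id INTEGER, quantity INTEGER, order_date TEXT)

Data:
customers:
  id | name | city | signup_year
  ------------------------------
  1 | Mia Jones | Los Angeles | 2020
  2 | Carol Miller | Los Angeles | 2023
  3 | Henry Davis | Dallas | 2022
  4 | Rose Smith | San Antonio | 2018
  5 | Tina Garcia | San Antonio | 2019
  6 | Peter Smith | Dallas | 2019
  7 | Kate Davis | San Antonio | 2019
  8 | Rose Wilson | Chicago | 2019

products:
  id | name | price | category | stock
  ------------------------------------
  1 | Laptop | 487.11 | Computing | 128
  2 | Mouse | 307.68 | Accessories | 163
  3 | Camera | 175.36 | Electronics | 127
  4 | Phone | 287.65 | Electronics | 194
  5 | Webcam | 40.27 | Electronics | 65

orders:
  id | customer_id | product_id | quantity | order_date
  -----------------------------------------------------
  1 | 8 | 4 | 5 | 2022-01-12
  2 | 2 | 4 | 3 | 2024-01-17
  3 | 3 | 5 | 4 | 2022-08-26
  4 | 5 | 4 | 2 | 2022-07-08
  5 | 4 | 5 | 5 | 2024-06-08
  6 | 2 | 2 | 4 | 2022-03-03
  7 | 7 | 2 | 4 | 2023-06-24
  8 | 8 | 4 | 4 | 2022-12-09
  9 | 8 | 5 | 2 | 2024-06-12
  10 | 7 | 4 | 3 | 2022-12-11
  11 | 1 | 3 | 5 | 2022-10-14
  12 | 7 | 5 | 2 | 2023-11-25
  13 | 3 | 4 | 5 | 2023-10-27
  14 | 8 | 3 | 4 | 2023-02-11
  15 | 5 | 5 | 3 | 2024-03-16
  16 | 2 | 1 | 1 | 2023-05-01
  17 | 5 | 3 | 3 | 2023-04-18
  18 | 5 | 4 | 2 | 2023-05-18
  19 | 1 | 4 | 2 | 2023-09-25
SELECT name, signup_year FROM customers WHERE signup_year <= 2021

Execution result:
name | signup_year
Mia Jones | 2020
Rose Smith | 2018
Tina Garcia | 2019
Peter Smith | 2019
Kate Davis | 2019
Rose Wilson | 2019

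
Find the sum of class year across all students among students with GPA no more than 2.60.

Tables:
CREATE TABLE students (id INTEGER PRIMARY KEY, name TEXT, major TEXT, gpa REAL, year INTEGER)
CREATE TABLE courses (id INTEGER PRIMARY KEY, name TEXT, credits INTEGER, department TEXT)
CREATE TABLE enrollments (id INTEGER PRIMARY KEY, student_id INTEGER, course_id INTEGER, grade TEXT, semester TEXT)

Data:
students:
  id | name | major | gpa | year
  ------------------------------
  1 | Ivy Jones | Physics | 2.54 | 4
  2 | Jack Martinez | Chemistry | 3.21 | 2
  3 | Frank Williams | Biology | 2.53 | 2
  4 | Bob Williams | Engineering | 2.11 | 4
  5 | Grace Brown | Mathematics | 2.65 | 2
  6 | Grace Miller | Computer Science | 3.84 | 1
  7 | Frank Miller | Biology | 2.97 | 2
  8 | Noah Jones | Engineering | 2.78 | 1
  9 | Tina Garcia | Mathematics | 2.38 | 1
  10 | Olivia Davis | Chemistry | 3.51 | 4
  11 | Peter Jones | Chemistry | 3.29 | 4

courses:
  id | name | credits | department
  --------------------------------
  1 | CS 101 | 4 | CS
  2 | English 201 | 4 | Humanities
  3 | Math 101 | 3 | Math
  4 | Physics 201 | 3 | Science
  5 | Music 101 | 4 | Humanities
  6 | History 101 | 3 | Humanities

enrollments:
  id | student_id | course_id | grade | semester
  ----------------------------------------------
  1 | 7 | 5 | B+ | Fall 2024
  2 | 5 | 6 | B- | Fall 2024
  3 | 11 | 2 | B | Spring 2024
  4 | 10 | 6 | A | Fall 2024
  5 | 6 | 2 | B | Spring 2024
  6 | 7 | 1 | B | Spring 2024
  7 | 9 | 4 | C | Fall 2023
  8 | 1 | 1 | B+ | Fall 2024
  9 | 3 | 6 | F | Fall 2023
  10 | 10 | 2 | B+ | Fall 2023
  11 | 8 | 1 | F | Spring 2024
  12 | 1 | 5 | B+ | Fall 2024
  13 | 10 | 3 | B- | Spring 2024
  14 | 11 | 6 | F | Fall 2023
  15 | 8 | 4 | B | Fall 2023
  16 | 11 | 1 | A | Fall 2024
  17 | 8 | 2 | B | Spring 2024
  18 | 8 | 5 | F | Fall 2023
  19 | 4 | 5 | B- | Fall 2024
SELECT SUM(year) FROM students WHERE gpa <= 2.6

Execution result:
11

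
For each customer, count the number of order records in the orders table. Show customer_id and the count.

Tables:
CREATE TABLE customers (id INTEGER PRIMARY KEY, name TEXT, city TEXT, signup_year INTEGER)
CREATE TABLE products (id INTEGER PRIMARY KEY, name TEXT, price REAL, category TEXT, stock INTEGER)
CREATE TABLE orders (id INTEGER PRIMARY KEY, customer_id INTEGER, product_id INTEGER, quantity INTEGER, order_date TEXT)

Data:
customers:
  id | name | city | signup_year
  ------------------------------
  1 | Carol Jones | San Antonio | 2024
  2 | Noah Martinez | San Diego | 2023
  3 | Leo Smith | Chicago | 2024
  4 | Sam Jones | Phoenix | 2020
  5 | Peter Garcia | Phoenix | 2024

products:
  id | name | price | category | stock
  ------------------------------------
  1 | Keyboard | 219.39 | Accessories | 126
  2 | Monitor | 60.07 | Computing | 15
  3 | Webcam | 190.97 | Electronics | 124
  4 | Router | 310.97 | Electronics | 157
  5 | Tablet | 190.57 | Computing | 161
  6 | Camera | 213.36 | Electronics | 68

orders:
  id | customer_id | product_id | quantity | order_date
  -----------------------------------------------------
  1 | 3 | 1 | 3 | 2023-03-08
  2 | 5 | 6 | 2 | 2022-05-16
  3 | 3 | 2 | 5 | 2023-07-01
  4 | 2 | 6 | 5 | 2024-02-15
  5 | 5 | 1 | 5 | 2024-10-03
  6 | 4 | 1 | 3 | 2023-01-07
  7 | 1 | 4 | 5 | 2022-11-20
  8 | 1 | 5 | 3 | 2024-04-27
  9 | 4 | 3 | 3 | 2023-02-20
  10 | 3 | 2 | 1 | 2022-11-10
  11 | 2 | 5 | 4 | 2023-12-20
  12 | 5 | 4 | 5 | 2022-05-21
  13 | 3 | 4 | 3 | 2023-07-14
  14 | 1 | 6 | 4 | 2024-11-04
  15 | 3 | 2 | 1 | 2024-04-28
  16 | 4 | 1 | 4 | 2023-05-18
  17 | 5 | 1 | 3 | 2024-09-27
SELECT customer_id, COUNT(*) AS order_count FROM orders GROUP BY customer_id

Execution result:
customer_id | order_count
1 | 3
2 | 2
3 | 5
4 | 3
5 | 4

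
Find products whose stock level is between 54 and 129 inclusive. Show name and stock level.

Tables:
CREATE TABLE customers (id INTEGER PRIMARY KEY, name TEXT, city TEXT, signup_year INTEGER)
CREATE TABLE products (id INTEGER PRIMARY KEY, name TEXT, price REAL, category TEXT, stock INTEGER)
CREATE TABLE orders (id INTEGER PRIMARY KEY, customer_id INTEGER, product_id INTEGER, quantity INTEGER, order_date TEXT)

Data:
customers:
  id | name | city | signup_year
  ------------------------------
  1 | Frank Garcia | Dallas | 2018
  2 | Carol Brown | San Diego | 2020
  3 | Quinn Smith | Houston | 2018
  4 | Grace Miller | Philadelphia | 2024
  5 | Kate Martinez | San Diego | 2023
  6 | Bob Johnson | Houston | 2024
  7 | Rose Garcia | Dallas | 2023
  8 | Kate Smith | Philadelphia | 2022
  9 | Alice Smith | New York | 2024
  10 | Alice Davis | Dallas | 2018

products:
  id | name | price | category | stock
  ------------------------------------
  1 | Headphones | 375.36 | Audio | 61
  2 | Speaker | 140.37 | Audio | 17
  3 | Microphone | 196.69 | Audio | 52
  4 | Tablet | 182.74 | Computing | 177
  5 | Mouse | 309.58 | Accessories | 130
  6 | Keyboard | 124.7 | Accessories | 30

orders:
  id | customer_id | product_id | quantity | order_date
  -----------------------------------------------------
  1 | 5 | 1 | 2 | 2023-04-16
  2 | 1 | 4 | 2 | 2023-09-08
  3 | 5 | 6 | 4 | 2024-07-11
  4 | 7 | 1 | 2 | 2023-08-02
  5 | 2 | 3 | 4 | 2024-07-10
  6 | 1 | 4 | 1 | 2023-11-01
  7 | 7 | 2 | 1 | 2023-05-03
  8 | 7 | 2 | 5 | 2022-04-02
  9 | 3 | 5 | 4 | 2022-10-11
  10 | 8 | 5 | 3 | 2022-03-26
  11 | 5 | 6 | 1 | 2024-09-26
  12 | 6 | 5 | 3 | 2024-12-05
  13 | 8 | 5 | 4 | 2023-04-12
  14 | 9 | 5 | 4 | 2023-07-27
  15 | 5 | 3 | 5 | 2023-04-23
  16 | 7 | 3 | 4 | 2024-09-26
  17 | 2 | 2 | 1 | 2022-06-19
SELECT name, stock FROM products WHERE stock BETWEEN 54 AND 129

Execution result:
name | stock
Headphones | 61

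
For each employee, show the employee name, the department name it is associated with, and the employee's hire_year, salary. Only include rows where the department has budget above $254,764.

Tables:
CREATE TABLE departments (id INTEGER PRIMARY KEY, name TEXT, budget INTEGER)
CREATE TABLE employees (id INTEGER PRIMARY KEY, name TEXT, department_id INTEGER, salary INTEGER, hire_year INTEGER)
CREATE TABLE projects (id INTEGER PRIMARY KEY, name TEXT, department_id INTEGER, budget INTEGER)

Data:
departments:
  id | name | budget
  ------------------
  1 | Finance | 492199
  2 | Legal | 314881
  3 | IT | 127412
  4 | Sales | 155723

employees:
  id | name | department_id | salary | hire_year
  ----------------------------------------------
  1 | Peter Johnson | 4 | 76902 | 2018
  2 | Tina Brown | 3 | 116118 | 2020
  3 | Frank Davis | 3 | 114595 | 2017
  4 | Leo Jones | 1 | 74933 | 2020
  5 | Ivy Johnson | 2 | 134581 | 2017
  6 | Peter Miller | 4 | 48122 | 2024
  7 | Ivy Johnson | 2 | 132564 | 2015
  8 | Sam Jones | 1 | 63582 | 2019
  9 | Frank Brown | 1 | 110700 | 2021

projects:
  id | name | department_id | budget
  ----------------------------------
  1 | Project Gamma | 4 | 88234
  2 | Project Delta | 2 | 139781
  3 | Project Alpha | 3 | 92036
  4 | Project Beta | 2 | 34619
SELECT c.name, p.name AS department, c.hire_year, c.salary FROM employees c JOIN departments p ON c.department_id = p.id WHERE p.budget > 254764

Execution result:
name | department | hire_year | salary
Leo Jones | Finance | 2020 | 74933
Ivy Johnson | Legal | 2017 | 134581
Ivy Johnson | Legal | 2015 | 132564
Sam Jones | Finance | 2019 | 63582
Frank Brown | Finance | 2021 | 110700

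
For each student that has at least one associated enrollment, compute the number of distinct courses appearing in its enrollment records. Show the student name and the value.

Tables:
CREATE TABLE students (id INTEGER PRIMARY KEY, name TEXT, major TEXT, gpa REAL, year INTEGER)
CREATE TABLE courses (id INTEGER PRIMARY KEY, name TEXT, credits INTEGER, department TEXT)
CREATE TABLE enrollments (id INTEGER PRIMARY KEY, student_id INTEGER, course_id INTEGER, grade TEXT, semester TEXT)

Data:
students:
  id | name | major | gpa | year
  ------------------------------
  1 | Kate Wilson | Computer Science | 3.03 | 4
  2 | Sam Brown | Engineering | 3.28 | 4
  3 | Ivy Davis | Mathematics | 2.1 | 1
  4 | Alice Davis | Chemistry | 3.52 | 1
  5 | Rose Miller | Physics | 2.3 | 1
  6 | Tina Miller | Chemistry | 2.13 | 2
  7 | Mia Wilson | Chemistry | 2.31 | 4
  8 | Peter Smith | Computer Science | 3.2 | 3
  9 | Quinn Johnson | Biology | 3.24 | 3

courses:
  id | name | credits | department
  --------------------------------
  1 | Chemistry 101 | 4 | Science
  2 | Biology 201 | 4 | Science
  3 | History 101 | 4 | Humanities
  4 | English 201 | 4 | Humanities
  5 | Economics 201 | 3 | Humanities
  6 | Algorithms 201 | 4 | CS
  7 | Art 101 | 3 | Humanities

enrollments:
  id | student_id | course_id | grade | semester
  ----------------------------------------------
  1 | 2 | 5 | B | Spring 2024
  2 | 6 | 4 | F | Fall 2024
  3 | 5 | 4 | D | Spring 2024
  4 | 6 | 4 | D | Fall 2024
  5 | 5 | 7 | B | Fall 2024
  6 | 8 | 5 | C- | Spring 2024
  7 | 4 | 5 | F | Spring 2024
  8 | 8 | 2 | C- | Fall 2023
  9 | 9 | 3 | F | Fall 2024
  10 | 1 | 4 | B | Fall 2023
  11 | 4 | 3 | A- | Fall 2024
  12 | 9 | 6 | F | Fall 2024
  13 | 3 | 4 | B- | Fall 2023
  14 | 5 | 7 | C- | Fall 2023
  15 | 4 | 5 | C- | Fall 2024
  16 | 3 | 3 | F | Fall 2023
SELECT p.name, COUNT(DISTINCT c.course_id) AS distinct_course_count FROM enrollments c JOIN students p ON c.student_id = p.id GROUP BY p.id, p.name

Execution result:
name | distinct_course_count
Kate Wilson | 1
Sam Brown | 1
Ivy Davis | 2
Alice Davis | 2
Rose Miller | 2
Tina Miller | 1
Peter Smith | 2
Quinn Johnson | 2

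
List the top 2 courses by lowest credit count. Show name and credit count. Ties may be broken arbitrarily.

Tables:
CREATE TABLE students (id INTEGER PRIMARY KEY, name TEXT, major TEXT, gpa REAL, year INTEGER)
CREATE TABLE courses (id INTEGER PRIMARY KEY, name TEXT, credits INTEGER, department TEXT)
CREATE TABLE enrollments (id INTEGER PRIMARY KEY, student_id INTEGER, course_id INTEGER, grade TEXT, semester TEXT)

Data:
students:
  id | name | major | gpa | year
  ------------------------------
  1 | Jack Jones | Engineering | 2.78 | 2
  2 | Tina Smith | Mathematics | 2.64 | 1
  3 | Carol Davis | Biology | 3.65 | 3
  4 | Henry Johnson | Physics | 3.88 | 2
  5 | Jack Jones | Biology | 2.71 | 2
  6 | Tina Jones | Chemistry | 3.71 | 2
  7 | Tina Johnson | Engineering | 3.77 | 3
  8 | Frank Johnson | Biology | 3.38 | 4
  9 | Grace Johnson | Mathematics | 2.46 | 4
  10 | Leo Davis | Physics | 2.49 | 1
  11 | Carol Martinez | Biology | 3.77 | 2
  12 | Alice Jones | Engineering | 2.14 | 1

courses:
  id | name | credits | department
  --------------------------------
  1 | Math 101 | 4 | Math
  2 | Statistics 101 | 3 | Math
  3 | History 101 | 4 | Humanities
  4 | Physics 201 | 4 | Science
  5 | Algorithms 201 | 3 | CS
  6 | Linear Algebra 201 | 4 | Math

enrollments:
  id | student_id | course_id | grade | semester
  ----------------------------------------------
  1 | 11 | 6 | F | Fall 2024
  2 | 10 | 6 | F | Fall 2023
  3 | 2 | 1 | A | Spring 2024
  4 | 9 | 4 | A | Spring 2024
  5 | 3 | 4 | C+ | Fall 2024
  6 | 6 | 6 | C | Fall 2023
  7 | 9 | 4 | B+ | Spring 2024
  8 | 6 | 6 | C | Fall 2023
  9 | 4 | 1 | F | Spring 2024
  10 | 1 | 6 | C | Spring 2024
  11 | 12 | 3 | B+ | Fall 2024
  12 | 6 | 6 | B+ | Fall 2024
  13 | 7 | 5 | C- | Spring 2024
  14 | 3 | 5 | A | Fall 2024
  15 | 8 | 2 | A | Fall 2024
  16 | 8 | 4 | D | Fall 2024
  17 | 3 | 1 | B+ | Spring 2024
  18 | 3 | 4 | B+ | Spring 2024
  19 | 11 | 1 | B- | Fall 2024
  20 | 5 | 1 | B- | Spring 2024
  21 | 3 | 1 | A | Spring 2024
SELECT name, credits FROM courses ORDER BY credits ASC LIMIT 2

Execution result:
name | credits
Statistics 101 | 3
Algorithms 201 | 3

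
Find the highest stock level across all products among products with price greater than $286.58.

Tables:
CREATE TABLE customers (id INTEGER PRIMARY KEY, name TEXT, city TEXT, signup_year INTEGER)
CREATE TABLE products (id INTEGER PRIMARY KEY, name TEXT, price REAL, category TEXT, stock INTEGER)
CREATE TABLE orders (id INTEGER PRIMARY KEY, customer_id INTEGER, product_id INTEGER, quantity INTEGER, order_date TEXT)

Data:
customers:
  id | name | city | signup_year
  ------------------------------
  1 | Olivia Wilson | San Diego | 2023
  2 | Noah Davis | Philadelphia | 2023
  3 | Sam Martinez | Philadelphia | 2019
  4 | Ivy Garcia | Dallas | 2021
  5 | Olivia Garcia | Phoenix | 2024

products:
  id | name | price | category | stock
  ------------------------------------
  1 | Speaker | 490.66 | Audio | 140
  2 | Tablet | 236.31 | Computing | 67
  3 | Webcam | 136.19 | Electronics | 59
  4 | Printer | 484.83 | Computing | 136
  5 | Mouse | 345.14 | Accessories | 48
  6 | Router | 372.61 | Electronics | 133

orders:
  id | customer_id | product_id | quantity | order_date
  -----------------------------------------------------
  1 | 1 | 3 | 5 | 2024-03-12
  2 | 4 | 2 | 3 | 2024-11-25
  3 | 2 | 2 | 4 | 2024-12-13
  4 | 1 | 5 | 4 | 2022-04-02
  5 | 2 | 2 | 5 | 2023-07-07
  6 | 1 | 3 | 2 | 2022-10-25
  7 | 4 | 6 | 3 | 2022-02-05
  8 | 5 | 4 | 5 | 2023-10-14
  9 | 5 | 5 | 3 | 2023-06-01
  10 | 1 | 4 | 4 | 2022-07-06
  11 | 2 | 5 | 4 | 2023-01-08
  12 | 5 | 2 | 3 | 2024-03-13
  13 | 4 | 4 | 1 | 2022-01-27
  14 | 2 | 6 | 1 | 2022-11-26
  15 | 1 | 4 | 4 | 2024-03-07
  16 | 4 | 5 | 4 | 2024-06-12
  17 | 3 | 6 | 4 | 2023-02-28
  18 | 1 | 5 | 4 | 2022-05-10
SELECT MAX(stock) FROM products WHERE price > 286.58

Execution result:
140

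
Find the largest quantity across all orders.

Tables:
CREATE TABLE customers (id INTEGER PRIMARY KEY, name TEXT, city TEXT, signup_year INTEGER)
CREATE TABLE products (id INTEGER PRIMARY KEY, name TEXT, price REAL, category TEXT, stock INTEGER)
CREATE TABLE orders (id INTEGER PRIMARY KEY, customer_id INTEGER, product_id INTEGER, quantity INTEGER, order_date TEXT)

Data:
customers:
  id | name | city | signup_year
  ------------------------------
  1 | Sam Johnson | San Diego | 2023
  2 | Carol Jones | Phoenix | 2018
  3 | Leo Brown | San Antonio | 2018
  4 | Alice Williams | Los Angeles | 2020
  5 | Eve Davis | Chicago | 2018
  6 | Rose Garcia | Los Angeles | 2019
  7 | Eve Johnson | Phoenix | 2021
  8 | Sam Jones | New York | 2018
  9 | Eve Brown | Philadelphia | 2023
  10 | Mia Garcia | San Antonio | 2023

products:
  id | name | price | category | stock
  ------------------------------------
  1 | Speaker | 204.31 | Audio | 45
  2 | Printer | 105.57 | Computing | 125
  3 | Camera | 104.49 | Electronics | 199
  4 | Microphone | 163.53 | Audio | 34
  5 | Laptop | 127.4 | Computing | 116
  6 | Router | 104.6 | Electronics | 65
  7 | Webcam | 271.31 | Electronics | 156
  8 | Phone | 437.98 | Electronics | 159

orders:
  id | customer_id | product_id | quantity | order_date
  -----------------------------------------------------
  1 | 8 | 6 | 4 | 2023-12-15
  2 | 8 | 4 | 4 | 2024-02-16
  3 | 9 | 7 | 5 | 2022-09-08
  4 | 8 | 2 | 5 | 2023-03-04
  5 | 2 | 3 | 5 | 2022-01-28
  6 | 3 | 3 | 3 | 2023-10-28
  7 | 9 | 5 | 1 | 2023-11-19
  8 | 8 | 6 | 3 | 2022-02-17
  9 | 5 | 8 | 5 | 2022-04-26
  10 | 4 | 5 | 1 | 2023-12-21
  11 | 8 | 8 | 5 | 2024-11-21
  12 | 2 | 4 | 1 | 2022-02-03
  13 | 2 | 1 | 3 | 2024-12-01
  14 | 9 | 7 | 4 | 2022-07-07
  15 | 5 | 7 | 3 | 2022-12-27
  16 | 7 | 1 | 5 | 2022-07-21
SELECT MAX(quantity) FROM orders

Execution result:
5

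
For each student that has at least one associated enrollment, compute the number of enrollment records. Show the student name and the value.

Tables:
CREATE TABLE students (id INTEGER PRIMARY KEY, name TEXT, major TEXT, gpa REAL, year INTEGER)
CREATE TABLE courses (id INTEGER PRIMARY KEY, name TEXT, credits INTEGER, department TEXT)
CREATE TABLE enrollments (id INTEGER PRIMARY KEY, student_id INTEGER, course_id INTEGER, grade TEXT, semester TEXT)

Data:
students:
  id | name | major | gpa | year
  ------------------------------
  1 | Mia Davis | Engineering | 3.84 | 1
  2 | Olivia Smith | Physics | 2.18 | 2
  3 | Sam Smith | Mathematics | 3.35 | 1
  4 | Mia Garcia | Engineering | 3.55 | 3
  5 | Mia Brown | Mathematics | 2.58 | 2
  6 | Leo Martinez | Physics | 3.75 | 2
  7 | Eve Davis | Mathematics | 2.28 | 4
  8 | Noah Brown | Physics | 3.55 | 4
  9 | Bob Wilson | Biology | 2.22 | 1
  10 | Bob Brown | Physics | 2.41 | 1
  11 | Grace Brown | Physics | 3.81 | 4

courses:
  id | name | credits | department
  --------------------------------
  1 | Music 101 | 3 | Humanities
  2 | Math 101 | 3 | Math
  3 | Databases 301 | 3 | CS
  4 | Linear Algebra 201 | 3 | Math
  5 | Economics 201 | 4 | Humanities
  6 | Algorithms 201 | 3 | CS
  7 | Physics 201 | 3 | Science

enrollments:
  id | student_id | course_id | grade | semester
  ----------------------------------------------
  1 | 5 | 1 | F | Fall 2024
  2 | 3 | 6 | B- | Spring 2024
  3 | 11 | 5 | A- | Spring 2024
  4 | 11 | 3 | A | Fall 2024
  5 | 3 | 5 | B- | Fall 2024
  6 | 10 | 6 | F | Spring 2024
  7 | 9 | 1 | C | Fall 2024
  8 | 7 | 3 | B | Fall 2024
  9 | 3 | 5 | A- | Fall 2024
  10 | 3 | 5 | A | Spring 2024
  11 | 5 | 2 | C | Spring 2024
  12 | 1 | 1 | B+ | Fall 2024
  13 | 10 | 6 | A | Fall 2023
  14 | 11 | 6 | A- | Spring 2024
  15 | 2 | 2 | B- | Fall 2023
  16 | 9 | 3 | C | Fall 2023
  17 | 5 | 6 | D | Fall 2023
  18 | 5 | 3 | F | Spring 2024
SELECT p.name, COUNT(*) AS n FROM enrollments c JOIN students p ON c.student_id = p.id GROUP BY p.id, p.name

Execution result:
name | n
Mia Davis | 1
Olivia Smith | 1
Sam Smith | 4
Mia Brown | 4
Eve Davis | 1
Bob Wilson | 2
Bob Brown | 2
Grace Brown | 3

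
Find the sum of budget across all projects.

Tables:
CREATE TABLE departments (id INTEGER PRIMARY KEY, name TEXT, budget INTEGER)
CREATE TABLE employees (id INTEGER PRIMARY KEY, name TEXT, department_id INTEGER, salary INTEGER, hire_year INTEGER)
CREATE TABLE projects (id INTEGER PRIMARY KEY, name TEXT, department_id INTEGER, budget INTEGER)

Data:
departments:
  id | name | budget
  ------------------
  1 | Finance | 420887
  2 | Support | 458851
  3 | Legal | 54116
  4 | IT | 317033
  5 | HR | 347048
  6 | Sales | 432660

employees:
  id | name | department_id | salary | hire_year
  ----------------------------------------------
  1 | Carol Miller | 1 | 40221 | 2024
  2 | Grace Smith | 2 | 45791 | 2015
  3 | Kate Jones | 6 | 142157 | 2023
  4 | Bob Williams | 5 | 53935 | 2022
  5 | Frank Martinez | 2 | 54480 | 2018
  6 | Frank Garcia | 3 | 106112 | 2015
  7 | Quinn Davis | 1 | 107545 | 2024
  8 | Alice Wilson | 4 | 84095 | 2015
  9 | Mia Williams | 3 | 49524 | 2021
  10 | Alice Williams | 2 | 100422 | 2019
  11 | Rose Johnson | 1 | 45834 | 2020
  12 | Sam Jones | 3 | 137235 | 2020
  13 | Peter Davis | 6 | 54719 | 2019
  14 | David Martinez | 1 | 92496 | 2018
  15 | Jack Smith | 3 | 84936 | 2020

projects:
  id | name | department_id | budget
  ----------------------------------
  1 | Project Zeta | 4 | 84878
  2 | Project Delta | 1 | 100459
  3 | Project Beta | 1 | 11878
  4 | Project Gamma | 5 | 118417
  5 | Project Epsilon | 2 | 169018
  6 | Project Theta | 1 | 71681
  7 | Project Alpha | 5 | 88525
SELECT SUM(budget) FROM projects

Execution result:
644856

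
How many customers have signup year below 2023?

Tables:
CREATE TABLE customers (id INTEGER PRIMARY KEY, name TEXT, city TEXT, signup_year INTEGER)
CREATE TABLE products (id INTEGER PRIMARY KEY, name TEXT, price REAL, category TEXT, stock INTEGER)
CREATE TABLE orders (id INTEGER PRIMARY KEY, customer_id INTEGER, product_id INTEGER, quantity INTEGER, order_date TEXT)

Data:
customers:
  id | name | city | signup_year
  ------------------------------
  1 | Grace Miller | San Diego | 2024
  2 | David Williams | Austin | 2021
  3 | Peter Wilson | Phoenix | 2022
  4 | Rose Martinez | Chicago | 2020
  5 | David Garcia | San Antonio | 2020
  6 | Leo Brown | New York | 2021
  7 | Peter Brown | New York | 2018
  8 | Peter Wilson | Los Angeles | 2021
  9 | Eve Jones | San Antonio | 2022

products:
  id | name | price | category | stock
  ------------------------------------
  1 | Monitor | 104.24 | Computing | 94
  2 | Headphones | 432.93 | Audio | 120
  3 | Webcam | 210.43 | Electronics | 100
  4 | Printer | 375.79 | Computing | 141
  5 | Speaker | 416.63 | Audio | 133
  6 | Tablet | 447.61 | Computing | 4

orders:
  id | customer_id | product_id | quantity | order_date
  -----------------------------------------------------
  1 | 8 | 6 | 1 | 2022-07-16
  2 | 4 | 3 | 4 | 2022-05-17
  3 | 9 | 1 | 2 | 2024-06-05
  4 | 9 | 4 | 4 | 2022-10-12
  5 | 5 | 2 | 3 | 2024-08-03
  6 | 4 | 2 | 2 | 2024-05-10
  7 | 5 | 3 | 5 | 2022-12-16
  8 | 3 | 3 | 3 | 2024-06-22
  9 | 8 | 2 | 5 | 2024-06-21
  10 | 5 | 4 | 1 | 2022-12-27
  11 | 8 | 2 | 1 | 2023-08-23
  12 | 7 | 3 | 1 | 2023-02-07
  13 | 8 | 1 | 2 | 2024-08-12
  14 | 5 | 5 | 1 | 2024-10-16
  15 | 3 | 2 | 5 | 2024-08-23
SELECT COUNT(*) FROM customers WHERE signup_year < 2023

Execution result:
8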